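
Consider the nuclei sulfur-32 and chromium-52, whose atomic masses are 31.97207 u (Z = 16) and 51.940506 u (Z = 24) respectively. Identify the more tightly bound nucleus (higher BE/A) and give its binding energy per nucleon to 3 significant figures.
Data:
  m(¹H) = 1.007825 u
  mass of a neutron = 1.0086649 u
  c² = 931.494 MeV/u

chromium-52; 8.78 MeV/nucleon

sulfur-32: Σm = 16(1.007825) + 16(1.0086649) = 32.2638384 u; Δm = 0.2917684 u; E_B = 271.78 MeV; E_B/A = 8.493 MeV
chromium-52: Σm = 24(1.007825) + 28(1.0086649) = 52.4304172 u; Δm = 0.4899112 u; E_B = 456.35 MeV; E_B/A = 8.776 MeV
chromium-52 has the higher binding energy per nucleon, so it is the more tightly bound nucleus.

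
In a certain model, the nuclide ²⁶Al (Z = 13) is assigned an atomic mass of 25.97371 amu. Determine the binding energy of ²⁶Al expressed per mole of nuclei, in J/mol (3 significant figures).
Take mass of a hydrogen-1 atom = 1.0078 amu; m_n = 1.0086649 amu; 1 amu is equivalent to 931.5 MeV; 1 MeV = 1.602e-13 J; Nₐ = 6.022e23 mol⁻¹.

The nucleus contains 13 protons and 26 − 13 = 13 neutrons.
Σm = 13·m(¹H) + 13·m_n = 13.1014 + 13.1126437 = 26.2140437 amu
The mass defect is 26.2140437 − 25.97371 = 0.2403337 amu.
E_B = 0.2403337 × 931.5 = 223.871 MeV
Per nucleus in joules: 223.871 MeV × 1.602e-13 J/MeV = 3.5864e-11 J
Per mole: 3.5864e-11 J × 6.022e23 mol⁻¹ = 2.1597e+13 J/mol

2.16e+13 J/mol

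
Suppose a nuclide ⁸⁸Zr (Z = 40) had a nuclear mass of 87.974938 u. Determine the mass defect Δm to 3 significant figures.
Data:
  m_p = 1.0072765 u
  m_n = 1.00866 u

0.732 u

With 40 protons and 48 neutrons (A = 88):
Total constituent mass: 40 × 1.0072765 + 48 × 1.00866 = 88.7067400 u
The mass defect is 88.7067400 − 87.974938 = 0.7318020 u.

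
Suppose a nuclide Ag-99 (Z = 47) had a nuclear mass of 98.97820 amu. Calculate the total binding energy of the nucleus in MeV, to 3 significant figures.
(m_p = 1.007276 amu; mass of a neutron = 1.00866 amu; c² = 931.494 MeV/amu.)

758 MeV

Mass of separated nucleons = 47(1.007276) + 52(1.00866) = 47.341972 + 52.45032 = 99.792292 amu
Δm = 99.792292 − 98.97820 = 0.814092 amu
E_B = 0.814092 × 931.494 = 758.322 MeV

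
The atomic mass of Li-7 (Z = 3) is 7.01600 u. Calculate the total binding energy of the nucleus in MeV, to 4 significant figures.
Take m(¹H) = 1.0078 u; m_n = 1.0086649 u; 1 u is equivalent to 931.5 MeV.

Z = 3, so N = A − Z = 7 − 3 = 4.
Σm = 3·m(¹H) + 4·m_n = 3.0234 + 4.0346596 = 7.0580596 u
Mass defect Δm = 7.0580596 − 7.01600 = 0.0420596 u
E_B = 0.0420596 × 931.5 = 39.1785 MeV

39.18 MeV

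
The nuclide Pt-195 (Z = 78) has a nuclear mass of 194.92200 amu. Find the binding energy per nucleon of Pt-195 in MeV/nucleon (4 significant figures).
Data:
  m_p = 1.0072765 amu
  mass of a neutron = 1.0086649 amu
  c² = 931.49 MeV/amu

Mass of separated nucleons = 78(1.0072765) + 117(1.0086649) = 78.5675670 + 118.0137933 = 196.5813603 amu
Mass defect Δm = 196.5813603 − 194.92200 = 1.6593603 amu
E_B = 1.6593603 × 931.49 = 1545.68 MeV
Per nucleon: 1545.68 / 195 = 7.927 MeV

7.927 MeV/nucleon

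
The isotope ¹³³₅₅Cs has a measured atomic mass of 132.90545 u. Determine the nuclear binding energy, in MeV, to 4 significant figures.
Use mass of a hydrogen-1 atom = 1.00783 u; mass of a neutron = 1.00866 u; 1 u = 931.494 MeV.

1118 MeV

Mass of separated nucleons = 55(1.00783) + 78(1.00866) = 55.43065 + 78.67548 = 134.10613 u
Mass defect Δm = 134.10613 − 132.90545 = 1.20068 u
E_B = 1.20068 × 931.494 = 1118.43 MeV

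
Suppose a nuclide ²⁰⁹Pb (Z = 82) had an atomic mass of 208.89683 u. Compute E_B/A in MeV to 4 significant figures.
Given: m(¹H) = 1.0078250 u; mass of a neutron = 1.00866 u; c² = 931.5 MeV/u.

8.221 MeV/nucleon

Σm = 82·m(¹H) + 127·m_n = 82.6416500 + 128.09982 = 210.7414700 u
Δm = 210.7414700 − 208.89683 = 1.8446400 u
Binding energy = Δm·c² = 1.8446400 × 931.5 MeV/u = 1718.28 MeV
Per nucleon: 1718.28 / 209 = 8.221 MeV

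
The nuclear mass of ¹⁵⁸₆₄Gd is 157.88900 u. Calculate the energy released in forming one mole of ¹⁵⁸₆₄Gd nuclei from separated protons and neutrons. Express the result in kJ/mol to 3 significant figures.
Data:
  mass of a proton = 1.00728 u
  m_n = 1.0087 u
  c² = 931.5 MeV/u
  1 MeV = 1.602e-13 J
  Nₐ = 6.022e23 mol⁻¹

With 64 protons and 94 neutrons (A = 158):
Mass of separated nucleons = 64(1.00728) + 94(1.0087) = 64.46592 + 94.8178 = 159.28372 u
The mass defect is 159.28372 − 157.88900 = 1.39472 u.
Binding energy = Δm·c² = 1.39472 × 931.5 MeV/u = 1299.18 MeV
Per nucleus in joules: 1299.18 MeV × 1.602e-13 J/MeV = 2.0813e-10 J
Per mole: 2.0813e-10 J × 6.022e23 mol⁻¹ = 1.2534e+14 J/mol

1.25e+11 kJ/mol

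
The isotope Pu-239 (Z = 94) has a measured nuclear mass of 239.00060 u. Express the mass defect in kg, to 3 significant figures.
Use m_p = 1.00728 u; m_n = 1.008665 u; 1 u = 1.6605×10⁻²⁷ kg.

Mass of separated nucleons = 94(1.00728) + 145(1.008665) = 94.68432 + 146.256425 = 240.940745 u
Mass defect Δm = 240.940745 − 239.00060 = 1.940145 u
In SI units: 1.940145 u × 1.6605×10⁻²⁷ kg/u = 3.2216e-27 kg

3.22e-27 kg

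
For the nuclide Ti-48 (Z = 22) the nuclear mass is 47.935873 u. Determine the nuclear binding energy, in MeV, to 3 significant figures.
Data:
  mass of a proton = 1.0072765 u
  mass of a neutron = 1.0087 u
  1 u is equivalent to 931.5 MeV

420 MeV

Σm = 22·m_p + 26·m_n = 22.1600830 + 26.2262 = 48.3862830 u
Δm = 48.3862830 − 47.935873 = 0.4504100 u
Binding energy = Δm·c² = 0.4504100 × 931.5 MeV/u = 419.557 MeV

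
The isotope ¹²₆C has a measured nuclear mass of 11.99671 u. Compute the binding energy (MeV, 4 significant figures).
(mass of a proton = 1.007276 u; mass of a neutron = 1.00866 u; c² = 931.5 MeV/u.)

92.13 MeV

The nucleus contains 6 protons and 12 − 6 = 6 neutrons.
Total constituent mass: 6 × 1.007276 + 6 × 1.00866 = 12.095616 u
Mass defect Δm = 12.095616 − 11.99671 = 0.098906 u
E_B = 0.098906 × 931.5 = 92.1309 MeV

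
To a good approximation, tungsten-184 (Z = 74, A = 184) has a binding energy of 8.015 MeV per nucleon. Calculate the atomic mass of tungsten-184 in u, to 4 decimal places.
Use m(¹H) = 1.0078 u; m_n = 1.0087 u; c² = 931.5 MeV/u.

Total binding energy = 184 × 8.015 = 1474.760 MeV
Mass defect = 1474.760 MeV / (931.5 MeV/u) = 1.583210 u
Constituent mass = 74(1.0078) + 110(1.0087) = 185.5342 u
Atomic mass = 185.5342 − 1.583210 = 183.950990 u ≈ 183.9510 u (to 4 decimal places)

183.9510 u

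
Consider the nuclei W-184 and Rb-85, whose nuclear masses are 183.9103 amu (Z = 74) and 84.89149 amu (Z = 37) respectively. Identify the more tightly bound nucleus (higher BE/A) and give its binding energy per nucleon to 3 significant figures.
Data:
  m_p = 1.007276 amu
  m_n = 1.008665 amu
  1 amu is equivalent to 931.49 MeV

W-184: Σm = 74(1.007276) + 110(1.008665) = 185.491574 amu; Δm = 1.581274 amu; E_B = 1472.9 MeV; E_B/A = 8.005 MeV
Rb-85: Σm = 37(1.007276) + 48(1.008665) = 85.685132 amu; Δm = 0.793642 amu; E_B = 739.27 MeV; E_B/A = 8.697 MeV
Rb-85 has the higher binding energy per nucleon, so it is the more tightly bound nucleus.

Rb-85; 8.70 MeV/nucleon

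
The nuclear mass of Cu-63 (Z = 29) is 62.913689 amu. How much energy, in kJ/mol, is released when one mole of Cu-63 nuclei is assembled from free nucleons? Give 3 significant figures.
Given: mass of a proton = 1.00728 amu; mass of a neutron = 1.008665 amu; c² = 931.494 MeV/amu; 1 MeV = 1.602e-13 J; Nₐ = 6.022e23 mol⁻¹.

5.32e+10 kJ/mol

Z = 29, so N = A − Z = 63 − 29 = 34.
Σm = 29·m_p + 34·m_n = 29.21112 + 34.294610 = 63.505730 amu
Mass defect Δm = 63.505730 − 62.913689 = 0.592041 amu
E_B = 0.592041 × 931.494 = 551.483 MeV
Per nucleus in joules: 551.483 MeV × 1.602e-13 J/MeV = 8.8348e-11 J
Per mole: 8.8348e-11 J × 6.022e23 mol⁻¹ = 5.3203e+13 J/mol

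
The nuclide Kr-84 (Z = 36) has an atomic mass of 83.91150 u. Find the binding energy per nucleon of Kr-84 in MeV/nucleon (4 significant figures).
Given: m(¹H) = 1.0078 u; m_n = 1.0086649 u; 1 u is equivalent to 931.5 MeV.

8.707 MeV/nucleon

Z = 36, so N = A − Z = 84 − 36 = 48.
Mass of separated nucleons = 36(1.0078) + 48(1.0086649) = 36.2808 + 48.4159152 = 84.6967152 u
The mass defect is 84.6967152 − 83.91150 = 0.7852152 u.
Binding energy = Δm·c² = 0.7852152 × 931.5 MeV/u = 731.428 MeV
Per nucleon: 731.428 / 84 = 8.707 MeV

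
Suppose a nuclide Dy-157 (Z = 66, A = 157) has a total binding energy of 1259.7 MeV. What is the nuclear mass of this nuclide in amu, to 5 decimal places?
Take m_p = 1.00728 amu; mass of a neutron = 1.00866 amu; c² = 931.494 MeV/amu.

Mass defect = 1259.7 MeV / (931.494 MeV/amu) = 1.3523437 amu
Constituent mass = 66(1.00728) + 91(1.00866) = 158.26854 amu
Nuclear mass = 158.26854 − 1.3523437 = 156.9161963 amu ≈ 156.91620 amu (to 5 decimal places)

156.91620 amu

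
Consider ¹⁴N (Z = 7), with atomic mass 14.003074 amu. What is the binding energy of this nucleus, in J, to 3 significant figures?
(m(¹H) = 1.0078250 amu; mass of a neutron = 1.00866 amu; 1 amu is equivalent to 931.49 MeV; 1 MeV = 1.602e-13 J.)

1.68e-11 J

With 7 protons and 7 neutrons (A = 14):
Mass of separated nucleons = 7(1.0078250) + 7(1.00866) = 7.0547750 + 7.06062 = 14.1153950 amu
Mass defect Δm = 14.1153950 − 14.003074 = 0.1123210 amu
E_B = 0.1123210 × 931.49 = 104.626 MeV
In joules: 104.626 MeV × 1.602e-13 J/MeV = 1.6761e-11 J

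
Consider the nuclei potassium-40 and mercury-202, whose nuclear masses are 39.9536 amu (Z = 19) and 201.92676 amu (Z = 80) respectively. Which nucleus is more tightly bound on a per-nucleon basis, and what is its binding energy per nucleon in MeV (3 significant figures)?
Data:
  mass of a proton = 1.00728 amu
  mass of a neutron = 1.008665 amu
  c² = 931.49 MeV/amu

potassium-40: Σm = 19(1.00728) + 21(1.008665) = 40.320285 amu; Δm = 0.366685 amu; E_B = 341.56 MeV; E_B/A = 8.539 MeV
mercury-202: Σm = 80(1.00728) + 122(1.008665) = 203.639530 amu; Δm = 1.712770 amu; E_B = 1595.4 MeV; E_B/A = 7.898 MeV
potassium-40 has the higher binding energy per nucleon, so it is the more tightly bound nucleus.

potassium-40; 8.54 MeV/nucleon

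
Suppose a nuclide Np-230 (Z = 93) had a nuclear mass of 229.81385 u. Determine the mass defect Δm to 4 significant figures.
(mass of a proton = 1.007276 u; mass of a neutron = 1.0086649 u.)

2.050 u

Z = 93, so N = A − Z = 230 − 93 = 137.
Total constituent mass: 93 × 1.007276 + 137 × 1.0086649 = 231.8637593 u
Δm = 231.8637593 − 229.81385 = 2.0499093 u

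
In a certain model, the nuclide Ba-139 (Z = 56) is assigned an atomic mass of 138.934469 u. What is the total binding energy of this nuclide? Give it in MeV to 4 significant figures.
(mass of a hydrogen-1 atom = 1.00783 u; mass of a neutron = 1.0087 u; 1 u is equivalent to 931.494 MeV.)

1142 MeV

The nucleus contains 56 protons and 139 − 56 = 83 neutrons.
Total constituent mass: 56 × 1.00783 + 83 × 1.0087 = 140.16058 u
The mass defect is 140.16058 − 138.934469 = 1.226111 u.
Binding energy = Δm·c² = 1.226111 × 931.494 MeV/u = 1142.12 MeV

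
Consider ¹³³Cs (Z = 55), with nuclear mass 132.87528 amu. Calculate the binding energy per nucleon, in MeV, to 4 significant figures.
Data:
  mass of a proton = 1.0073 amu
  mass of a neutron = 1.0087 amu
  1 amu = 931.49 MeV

Z = 55, so N = A − Z = 133 − 55 = 78.
Mass of separated nucleons = 55(1.0073) + 78(1.0087) = 55.4015 + 78.6786 = 134.0801 amu
Mass defect Δm = 134.0801 − 132.87528 = 1.20482 amu
E_B = 1.20482 × 931.49 = 1122.28 MeV
Dividing by A = 133 gives 8.438 MeV per nucleon.

8.438 MeV/nucleon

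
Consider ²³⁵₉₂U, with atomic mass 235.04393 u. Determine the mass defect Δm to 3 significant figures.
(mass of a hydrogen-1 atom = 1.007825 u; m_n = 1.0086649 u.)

The nucleus contains 92 protons and 235 − 92 = 143 neutrons.
Total constituent mass: 92 × 1.007825 + 143 × 1.0086649 = 236.9589807 u
Δm = 236.9589807 − 235.04393 = 1.9150507 u

1.92 u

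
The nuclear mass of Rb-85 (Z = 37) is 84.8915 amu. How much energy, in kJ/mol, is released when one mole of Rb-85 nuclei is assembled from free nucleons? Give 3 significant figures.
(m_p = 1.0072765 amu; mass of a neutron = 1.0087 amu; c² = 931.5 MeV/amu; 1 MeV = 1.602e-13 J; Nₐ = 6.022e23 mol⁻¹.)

Mass of separated nucleons = 37(1.0072765) + 48(1.0087) = 37.2692305 + 48.4176 = 85.6868305 amu
The mass defect is 85.6868305 − 84.8915 = 0.7953305 amu.
Binding energy = Δm·c² = 0.7953305 × 931.5 MeV/amu = 740.850 MeV
Per nucleus in joules: 740.850 MeV × 1.602e-13 J/MeV = 1.1868e-10 J
Per mole: 1.1868e-10 J × 6.022e23 mol⁻¹ = 7.1469e+13 J/mol

7.15e+10 kJ/mol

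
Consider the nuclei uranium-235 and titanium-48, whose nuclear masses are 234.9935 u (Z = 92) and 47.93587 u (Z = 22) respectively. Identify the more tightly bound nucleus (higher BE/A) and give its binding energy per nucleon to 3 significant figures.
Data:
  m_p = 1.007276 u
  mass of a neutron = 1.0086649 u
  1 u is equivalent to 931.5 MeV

titanium-48; 8.72 MeV/nucleon

uranium-235: Σm = 92(1.007276) + 143(1.0086649) = 236.9084727 u; Δm = 1.9149727 u; E_B = 1783.8 MeV; E_B/A = 7.591 MeV
titanium-48: Σm = 22(1.007276) + 26(1.0086649) = 48.3853594 u; Δm = 0.4494894 u; E_B = 418.70 MeV; E_B/A = 8.723 MeV
titanium-48 has the higher binding energy per nucleon, so it is the more tightly bound nucleus.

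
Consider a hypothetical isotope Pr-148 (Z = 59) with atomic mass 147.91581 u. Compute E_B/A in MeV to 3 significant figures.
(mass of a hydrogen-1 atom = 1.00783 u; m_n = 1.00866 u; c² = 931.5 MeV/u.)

8.29 MeV/nucleon

Total constituent mass: 59 × 1.00783 + 89 × 1.00866 = 149.23271 u
Δm = 149.23271 − 147.91581 = 1.31690 u
Binding energy = Δm·c² = 1.31690 × 931.5 MeV/u = 1226.69 MeV
Per nucleon: 1226.69 / 148 = 8.288 MeV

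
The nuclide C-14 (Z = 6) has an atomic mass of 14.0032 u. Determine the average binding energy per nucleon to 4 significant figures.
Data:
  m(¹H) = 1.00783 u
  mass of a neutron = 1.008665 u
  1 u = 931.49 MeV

7.525 MeV/nucleon

Z = 6, so N = A − Z = 14 − 6 = 8.
Σm = 6·m(¹H) + 8·m_n = 6.04698 + 8.069320 = 14.116300 u
Δm = 14.116300 − 14.0032 = 0.113100 u
E_B = 0.113100 × 931.49 = 105.352 MeV
Per nucleon: 105.352 / 14 = 7.525 MeV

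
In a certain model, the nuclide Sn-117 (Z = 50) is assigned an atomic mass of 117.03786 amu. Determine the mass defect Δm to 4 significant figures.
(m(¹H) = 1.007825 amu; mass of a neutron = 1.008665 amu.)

0.9339 amu

Mass of separated nucleons = 50(1.007825) + 67(1.008665) = 50.391250 + 67.580555 = 117.971805 amu
Δm = 117.971805 − 117.03786 = 0.933945 amu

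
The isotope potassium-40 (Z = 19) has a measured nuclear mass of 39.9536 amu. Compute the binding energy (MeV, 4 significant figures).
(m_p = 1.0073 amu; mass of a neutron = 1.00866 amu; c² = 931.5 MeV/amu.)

Z = 19, so N = A − Z = 40 − 19 = 21.
Mass of separated nucleons = 19(1.0073) + 21(1.00866) = 19.1387 + 21.18186 = 40.32056 amu
Mass defect Δm = 40.32056 − 39.9536 = 0.36696 amu
E_B = 0.36696 × 931.5 = 341.823 MeV

341.8 MeV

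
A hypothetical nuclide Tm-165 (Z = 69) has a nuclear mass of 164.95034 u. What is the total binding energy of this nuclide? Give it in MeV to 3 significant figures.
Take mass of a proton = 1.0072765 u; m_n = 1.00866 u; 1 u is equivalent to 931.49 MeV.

Total constituent mass: 69 × 1.0072765 + 96 × 1.00866 = 166.3334385 u
The mass defect is 166.3334385 − 164.95034 = 1.3830985 u.
E_B = 1.3830985 × 931.49 = 1288.34 MeV

1290 MeV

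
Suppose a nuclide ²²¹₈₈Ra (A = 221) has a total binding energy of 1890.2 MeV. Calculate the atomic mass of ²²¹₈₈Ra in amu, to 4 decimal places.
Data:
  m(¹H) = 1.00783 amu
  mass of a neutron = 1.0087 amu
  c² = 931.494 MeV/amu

Mass defect = 1890.2 MeV / (931.494 MeV/amu) = 2.029213 amu
Constituent mass = 88(1.00783) + 133(1.0087) = 222.84614 amu
Atomic mass = 222.84614 − 2.029213 = 220.816927 amu ≈ 220.8169 amu (to 4 decimal places)

220.8169 amu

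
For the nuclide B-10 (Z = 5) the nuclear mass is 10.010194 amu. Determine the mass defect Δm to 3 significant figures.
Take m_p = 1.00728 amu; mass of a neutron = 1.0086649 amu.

Z = 5, so N = A − Z = 10 − 5 = 5.
Σm = 5·m_p + 5·m_n = 5.03640 + 5.0433245 = 10.0797245 amu
The mass defect is 10.0797245 − 10.010194 = 0.0695305 amu.

0.0695 amu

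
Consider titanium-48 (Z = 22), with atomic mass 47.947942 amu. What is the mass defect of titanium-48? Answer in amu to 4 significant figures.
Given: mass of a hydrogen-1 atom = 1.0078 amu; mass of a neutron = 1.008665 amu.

Z = 22, so N = A − Z = 48 − 22 = 26.
Mass of separated nucleons = 22(1.0078) + 26(1.008665) = 22.1716 + 26.225290 = 48.396890 amu
Δm = 48.396890 − 47.947942 = 0.448948 amu

0.4489 amu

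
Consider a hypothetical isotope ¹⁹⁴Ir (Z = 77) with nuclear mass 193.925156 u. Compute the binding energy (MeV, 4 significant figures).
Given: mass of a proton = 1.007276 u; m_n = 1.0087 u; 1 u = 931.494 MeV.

Mass of separated nucleons = 77(1.007276) + 117(1.0087) = 77.560252 + 118.0179 = 195.578152 u
Δm = 195.578152 − 193.925156 = 1.652996 u
E_B = 1.652996 × 931.494 = 1539.76 MeV

1540 MeV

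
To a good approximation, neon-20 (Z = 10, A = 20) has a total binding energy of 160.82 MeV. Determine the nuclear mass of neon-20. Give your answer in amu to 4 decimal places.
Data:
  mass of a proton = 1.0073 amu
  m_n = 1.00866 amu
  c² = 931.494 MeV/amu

Mass defect = 160.82 MeV / (931.494 MeV/amu) = 0.172647 amu
Constituent mass = 10(1.0073) + 10(1.00866) = 20.15960 amu
Nuclear mass = 20.15960 − 0.172647 = 19.986953 amu ≈ 19.9870 amu (to 4 decimal places)

19.9870 amu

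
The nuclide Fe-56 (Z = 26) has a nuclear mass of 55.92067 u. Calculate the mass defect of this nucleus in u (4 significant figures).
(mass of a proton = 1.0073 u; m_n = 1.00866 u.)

The nucleus contains 26 protons and 56 − 26 = 30 neutrons.
Mass of separated nucleons = 26(1.0073) + 30(1.00866) = 26.1898 + 30.25980 = 56.44960 u
Mass defect Δm = 56.44960 − 55.92067 = 0.52893 u

0.5289 u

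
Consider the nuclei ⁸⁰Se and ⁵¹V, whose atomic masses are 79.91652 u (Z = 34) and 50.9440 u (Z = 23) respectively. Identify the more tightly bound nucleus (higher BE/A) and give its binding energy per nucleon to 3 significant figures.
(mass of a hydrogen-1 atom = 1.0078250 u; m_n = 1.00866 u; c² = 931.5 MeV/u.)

⁸⁰Se: Σm = 34(1.0078250) + 46(1.00866) = 80.6644100 u; Δm = 0.7478900 u; E_B = 696.66 MeV; E_B/A = 8.708 MeV
⁵¹V: Σm = 23(1.0078250) + 28(1.00866) = 51.4224550 u; Δm = 0.4784550 u; E_B = 445.68 MeV; E_B/A = 8.739 MeV
⁵¹V has the higher binding energy per nucleon, so it is the more tightly bound nucleus.

⁵¹V; 8.74 MeV/nucleon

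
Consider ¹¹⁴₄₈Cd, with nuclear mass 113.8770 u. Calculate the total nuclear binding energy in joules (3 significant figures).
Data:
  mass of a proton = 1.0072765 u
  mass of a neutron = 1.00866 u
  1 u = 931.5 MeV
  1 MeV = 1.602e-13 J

The nucleus contains 48 protons and 114 − 48 = 66 neutrons.
Mass of separated nucleons = 48(1.0072765) + 66(1.00866) = 48.3492720 + 66.57156 = 114.9208320 u
The mass defect is 114.9208320 − 113.8770 = 1.0438320 u.
E_B = 1.0438320 × 931.5 = 972.330 MeV
In joules: 972.330 MeV × 1.602e-13 J/MeV = 1.5577e-10 J

1.56e-10 J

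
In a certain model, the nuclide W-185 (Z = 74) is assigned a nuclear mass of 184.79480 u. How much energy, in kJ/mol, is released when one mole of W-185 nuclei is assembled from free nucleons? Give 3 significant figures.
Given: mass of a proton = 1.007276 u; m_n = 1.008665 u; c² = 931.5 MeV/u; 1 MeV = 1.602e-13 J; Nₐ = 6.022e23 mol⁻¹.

1.53e+11 kJ/mol

The nucleus contains 74 protons and 185 − 74 = 111 neutrons.
Σm = 74·m_p + 111·m_n = 74.538424 + 111.961815 = 186.500239 u
Δm = 186.500239 − 184.79480 = 1.705439 u
Converting to energy: 1.705439 u × 931.5 MeV/u = 1588.62 MeV
Per nucleus in joules: 1588.62 MeV × 1.602e-13 J/MeV = 2.5450e-10 J
Per mole: 2.5450e-10 J × 6.022e23 mol⁻¹ = 1.5326e+14 J/mol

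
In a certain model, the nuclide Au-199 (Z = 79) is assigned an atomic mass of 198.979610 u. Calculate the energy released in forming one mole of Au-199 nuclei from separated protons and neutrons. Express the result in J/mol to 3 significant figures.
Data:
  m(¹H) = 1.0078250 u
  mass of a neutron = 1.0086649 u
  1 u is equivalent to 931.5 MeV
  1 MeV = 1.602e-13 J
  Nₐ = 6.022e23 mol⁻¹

Total constituent mass: 79 × 1.0078250 + 120 × 1.0086649 = 200.6579630 u
Mass defect Δm = 200.6579630 − 198.979610 = 1.6783530 u
Converting to energy: 1.6783530 u × 931.5 MeV/u = 1563.39 MeV
Per nucleus in joules: 1563.39 MeV × 1.602e-13 J/MeV = 2.5046e-10 J
Per mole: 2.5046e-10 J × 6.022e23 mol⁻¹ = 1.5083e+14 J/mol

1.51e+14 J/mol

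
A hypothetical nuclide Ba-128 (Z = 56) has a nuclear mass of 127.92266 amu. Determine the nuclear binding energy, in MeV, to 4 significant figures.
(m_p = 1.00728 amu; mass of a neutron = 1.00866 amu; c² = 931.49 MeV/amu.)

1033 MeV

Z = 56, so N = A − Z = 128 − 56 = 72.
Mass of separated nucleons = 56(1.00728) + 72(1.00866) = 56.40768 + 72.62352 = 129.03120 amu
Mass defect Δm = 129.03120 − 127.92266 = 1.10854 amu
Binding energy = Δm·c² = 1.10854 × 931.49 MeV/amu = 1032.59 MeV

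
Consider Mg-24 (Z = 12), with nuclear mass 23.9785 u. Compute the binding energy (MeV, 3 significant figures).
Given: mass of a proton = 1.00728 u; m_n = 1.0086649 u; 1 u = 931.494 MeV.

198 MeV

Z = 12, so N = A − Z = 24 − 12 = 12.
Σm = 12·m_p + 12·m_n = 12.08736 + 12.1039788 = 24.1913388 u
Mass defect Δm = 24.1913388 − 23.9785 = 0.2128388 u
Converting to energy: 0.2128388 u × 931.494 MeV/u = 198.258 MeV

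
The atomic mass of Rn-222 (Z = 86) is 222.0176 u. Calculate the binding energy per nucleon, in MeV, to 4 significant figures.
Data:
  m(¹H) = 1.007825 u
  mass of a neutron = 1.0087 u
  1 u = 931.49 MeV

7.714 MeV/nucleon

Total constituent mass: 86 × 1.007825 + 136 × 1.0087 = 223.856150 u
Δm = 223.856150 − 222.0176 = 1.838550 u
Converting to energy: 1.838550 u × 931.49 MeV/u = 1712.59 MeV
BE/A = 1712.59 MeV / 222 = 7.714 MeV/nucleon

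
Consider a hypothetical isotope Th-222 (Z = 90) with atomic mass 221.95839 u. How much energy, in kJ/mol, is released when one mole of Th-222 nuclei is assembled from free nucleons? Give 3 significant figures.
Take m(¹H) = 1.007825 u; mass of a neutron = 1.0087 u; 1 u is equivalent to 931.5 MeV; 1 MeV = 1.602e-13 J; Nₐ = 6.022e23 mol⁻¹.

1.70e+11 kJ/mol

Σm = 90·m(¹H) + 132·m_n = 90.704250 + 133.1484 = 223.852650 u
Mass defect Δm = 223.852650 − 221.95839 = 1.894260 u
Binding energy = Δm·c² = 1.894260 × 931.5 MeV/u = 1764.50 MeV
Per nucleus in joules: 1764.50 MeV × 1.602e-13 J/MeV = 2.8267e-10 J
Per mole: 2.8267e-10 J × 6.022e23 mol⁻¹ = 1.7022e+14 J/mol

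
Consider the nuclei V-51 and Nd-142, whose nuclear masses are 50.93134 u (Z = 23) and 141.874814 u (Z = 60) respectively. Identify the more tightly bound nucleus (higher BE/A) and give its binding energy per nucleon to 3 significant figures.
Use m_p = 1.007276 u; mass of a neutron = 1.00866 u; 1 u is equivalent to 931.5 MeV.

V-51; 8.74 MeV/nucleon

V-51: Σm = 23(1.007276) + 28(1.00866) = 51.409828 u; Δm = 0.478488 u; E_B = 445.71 MeV; E_B/A = 8.739 MeV
Nd-142: Σm = 60(1.007276) + 82(1.00866) = 143.146680 u; Δm = 1.271866 u; E_B = 1184.7 MeV; E_B/A = 8.343 MeV
V-51 has the higher binding energy per nucleon, so it is the more tightly bound nucleus.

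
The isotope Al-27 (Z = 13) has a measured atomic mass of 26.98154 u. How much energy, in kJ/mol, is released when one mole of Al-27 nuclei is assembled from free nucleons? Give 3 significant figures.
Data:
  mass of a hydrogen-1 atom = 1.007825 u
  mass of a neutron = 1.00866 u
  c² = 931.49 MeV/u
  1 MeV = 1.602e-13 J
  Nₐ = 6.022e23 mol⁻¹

Total constituent mass: 13 × 1.007825 + 14 × 1.00866 = 27.222965 u
The mass defect is 27.222965 − 26.98154 = 0.241425 u.
E_B = 0.241425 × 931.49 = 224.885 MeV
Per nucleus in joules: 224.885 MeV × 1.602e-13 J/MeV = 3.6027e-11 J
Per mole: 3.6027e-11 J × 6.022e23 mol⁻¹ = 2.1695e+13 J/mol

2.17e+10 kJ/mol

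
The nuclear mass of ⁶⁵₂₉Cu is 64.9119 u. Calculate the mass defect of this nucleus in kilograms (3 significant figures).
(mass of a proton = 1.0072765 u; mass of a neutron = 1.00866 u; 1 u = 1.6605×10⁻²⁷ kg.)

Z = 29, so N = A − Z = 65 − 29 = 36.
Σm = 29·m_p + 36·m_n = 29.2110185 + 36.31176 = 65.5227785 u
The mass defect is 65.5227785 − 64.9119 = 0.6108785 u.
In SI units: 0.6108785 u × 1.6605×10⁻²⁷ kg/u = 1.0144e-27 kg

1.01e-27 kg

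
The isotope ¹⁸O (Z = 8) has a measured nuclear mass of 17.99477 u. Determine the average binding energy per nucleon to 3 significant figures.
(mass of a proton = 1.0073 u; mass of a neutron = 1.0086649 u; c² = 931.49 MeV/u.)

Z = 8, so N = A − Z = 18 − 8 = 10.
Mass of separated nucleons = 8(1.0073) + 10(1.0086649) = 8.0584 + 10.0866490 = 18.1450490 u
Mass defect Δm = 18.1450490 − 17.99477 = 0.1502790 u
Converting to energy: 0.1502790 u × 931.49 MeV/u = 139.983 MeV
BE/A = 139.983 MeV / 18 = 7.777 MeV/nucleon

7.78 MeV/nucleon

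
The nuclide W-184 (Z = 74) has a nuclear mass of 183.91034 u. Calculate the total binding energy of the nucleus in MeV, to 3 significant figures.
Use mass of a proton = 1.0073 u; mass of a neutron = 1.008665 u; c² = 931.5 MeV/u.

Z = 74, so N = A − Z = 184 − 74 = 110.
Mass of separated nucleons = 74(1.0073) + 110(1.008665) = 74.5402 + 110.953150 = 185.493350 u
Δm = 185.493350 − 183.91034 = 1.583010 u
Binding energy = Δm·c² = 1.583010 × 931.5 MeV/u = 1474.57 MeV

1470 MeV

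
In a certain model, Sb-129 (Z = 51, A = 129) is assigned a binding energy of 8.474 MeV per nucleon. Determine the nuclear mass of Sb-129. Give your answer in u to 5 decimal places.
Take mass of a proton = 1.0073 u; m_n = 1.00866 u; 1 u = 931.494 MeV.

128.87424 u

Total binding energy = 129 × 8.474 = 1093.146 MeV
Mass defect = 1093.146 MeV / (931.494 MeV/u) = 1.1735406 u
Constituent mass = 51(1.0073) + 78(1.00866) = 130.04778 u
Nuclear mass = 130.04778 − 1.1735406 = 128.8742394 u ≈ 128.87424 u (to 5 decimal places)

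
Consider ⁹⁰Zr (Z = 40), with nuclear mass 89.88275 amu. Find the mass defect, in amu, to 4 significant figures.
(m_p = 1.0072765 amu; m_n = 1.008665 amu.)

Z = 40, so N = A − Z = 90 − 40 = 50.
Total constituent mass: 40 × 1.0072765 + 50 × 1.008665 = 90.7243100 amu
Δm = 90.7243100 − 89.88275 = 0.8415600 amu

0.8416 amu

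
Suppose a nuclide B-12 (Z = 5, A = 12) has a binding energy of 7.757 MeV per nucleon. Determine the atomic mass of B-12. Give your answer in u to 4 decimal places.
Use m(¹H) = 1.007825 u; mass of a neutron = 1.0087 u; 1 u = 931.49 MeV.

12.0001 u

Total binding energy = 12 × 7.757 = 93.084 MeV
Mass defect = 93.084 MeV / (931.49 MeV/u) = 0.099930 u
Constituent mass = 5(1.007825) + 7(1.0087) = 12.100025 u
Atomic mass = 12.100025 − 0.099930 = 12.000095 u ≈ 12.0001 u (to 4 decimal places)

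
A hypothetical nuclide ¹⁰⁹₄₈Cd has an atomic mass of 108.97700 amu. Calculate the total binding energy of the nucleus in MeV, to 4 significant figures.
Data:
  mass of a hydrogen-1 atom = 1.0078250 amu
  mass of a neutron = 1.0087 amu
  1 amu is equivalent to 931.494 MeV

865.6 MeV

Total constituent mass: 48 × 1.0078250 + 61 × 1.0087 = 109.9063000 amu
The mass defect is 109.9063000 − 108.97700 = 0.9293000 amu.
Converting to energy: 0.9293000 amu × 931.494 MeV/amu = 865.637 MeV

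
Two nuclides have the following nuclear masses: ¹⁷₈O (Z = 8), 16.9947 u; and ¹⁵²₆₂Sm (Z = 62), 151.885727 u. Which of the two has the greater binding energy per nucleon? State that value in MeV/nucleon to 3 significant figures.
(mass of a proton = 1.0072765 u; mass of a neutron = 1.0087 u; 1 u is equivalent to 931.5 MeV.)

¹⁵²₆₂Sm; 8.26 MeV/nucleon

¹⁷₈O: Σm = 8(1.0072765) + 9(1.0087) = 17.1365120 u; Δm = 0.1418120 u; E_B = 132.098 MeV; E_B/A = 7.770 MeV
¹⁵²₆₂Sm: Σm = 62(1.0072765) + 90(1.0087) = 153.2341430 u; Δm = 1.3484160 u; E_B = 1256.0 MeV; E_B/A = 8.263 MeV
¹⁵²₆₂Sm has the higher binding energy per nucleon, so it is the more tightly bound nucleus.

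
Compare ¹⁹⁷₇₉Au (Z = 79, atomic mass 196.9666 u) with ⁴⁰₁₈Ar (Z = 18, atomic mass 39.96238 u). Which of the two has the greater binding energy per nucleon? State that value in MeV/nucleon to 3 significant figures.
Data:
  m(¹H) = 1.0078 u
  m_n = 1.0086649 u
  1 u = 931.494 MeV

¹⁹⁷₇₉Au: Σm = 79(1.0078) + 118(1.0086649) = 198.6386582 u; Δm = 1.6720582 u; E_B = 1557.5 MeV; E_B/A = 7.906 MeV
⁴⁰₁₈Ar: Σm = 18(1.0078) + 22(1.0086649) = 40.3310278 u; Δm = 0.3686478 u; E_B = 343.39 MeV; E_B/A = 8.5848 MeV
⁴⁰₁₈Ar has the higher binding energy per nucleon, so it is the more tightly bound nucleus.

⁴⁰₁₈Ar; 8.58 MeV/nucleon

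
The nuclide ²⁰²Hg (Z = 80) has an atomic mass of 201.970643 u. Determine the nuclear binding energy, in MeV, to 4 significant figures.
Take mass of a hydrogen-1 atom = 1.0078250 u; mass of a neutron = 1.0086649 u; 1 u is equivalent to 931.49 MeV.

1595 MeV

Total constituent mass: 80 × 1.0078250 + 122 × 1.0086649 = 203.6831178 u
The mass defect is 203.6831178 − 201.970643 = 1.7124748 u.
E_B = 1.7124748 × 931.49 = 1595.15 MeV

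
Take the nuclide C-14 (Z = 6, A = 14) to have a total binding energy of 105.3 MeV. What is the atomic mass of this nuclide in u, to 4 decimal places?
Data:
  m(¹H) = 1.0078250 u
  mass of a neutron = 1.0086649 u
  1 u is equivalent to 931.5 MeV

14.0032 u

Mass defect = 105.3 MeV / (931.5 MeV/u) = 0.113043 u
Constituent mass = 6(1.0078250) + 8(1.0086649) = 14.1162692 u
Atomic mass = 14.1162692 − 0.113043 = 14.0032262 u ≈ 14.0032 u (to 4 decimal places)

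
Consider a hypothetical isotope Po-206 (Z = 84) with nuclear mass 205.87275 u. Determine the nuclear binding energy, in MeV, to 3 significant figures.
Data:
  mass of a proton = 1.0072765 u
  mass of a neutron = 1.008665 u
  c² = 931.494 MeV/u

1670 MeV

The nucleus contains 84 protons and 206 − 84 = 122 neutrons.
Total constituent mass: 84 × 1.0072765 + 122 × 1.008665 = 207.6683560 u
Δm = 207.6683560 − 205.87275 = 1.7956060 u
Converting to energy: 1.7956060 u × 931.494 MeV/u = 1672.60 MeV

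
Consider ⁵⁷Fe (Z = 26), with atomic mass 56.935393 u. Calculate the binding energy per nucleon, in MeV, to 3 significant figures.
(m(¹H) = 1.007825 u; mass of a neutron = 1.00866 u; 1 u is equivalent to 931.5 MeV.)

8.77 MeV/nucleon

Z = 26, so N = A − Z = 57 − 26 = 31.
Mass of separated nucleons = 26(1.007825) + 31(1.00866) = 26.203450 + 31.26846 = 57.471910 u
The mass defect is 57.471910 − 56.935393 = 0.536517 u.
E_B = 0.536517 × 931.5 = 499.766 MeV
Per nucleon: 499.766 / 57 = 8.768 MeV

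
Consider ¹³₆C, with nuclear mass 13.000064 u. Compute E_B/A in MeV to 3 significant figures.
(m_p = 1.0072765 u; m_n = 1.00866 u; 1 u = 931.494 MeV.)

7.47 MeV/nucleon

Total constituent mass: 6 × 1.0072765 + 7 × 1.00866 = 13.1042790 u
Δm = 13.1042790 − 13.000064 = 0.1042150 u
Binding energy = Δm·c² = 0.1042150 × 931.494 MeV/u = 97.0756 MeV
Per nucleon: 97.0756 / 13 = 7.467 MeV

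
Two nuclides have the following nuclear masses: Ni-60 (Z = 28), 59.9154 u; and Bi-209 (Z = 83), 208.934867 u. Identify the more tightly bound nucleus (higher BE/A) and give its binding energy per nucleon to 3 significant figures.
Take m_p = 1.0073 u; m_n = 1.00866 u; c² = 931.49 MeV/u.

Ni-60: Σm = 28(1.0073) + 32(1.00866) = 60.48152 u; Δm = 0.56612 u; E_B = 527.34 MeV; E_B/A = 8.789 MeV
Bi-209: Σm = 83(1.0073) + 126(1.00866) = 210.69706 u; Δm = 1.762193 u; E_B = 1641.5 MeV; E_B/A = 7.854 MeV
Ni-60 has the higher binding energy per nucleon, so it is the more tightly bound nucleus.

Ni-60; 8.79 MeV/nucleon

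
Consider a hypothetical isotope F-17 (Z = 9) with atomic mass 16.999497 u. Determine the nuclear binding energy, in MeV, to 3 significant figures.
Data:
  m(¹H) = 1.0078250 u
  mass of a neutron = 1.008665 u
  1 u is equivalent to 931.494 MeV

Total constituent mass: 9 × 1.0078250 + 8 × 1.008665 = 17.1397450 u
Δm = 17.1397450 − 16.999497 = 0.1402480 u
E_B = 0.1402480 × 931.494 = 130.640 MeV

131 MeV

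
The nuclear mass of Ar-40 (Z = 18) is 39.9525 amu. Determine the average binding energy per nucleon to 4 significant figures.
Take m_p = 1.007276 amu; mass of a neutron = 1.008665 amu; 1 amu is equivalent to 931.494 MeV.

8.595 MeV/nucleon

Total constituent mass: 18 × 1.007276 + 22 × 1.008665 = 40.321598 amu
The mass defect is 40.321598 − 39.9525 = 0.369098 amu.
E_B = 0.369098 × 931.494 = 343.813 MeV
BE/A = 343.813 MeV / 40 = 8.595 MeV/nucleon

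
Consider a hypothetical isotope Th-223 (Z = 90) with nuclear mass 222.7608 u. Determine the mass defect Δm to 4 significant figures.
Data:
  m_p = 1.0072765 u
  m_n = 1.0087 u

2.051 u

Total constituent mass: 90 × 1.0072765 + 133 × 1.0087 = 224.8119850 u
The mass defect is 224.8119850 − 222.7608 = 2.0511850 u.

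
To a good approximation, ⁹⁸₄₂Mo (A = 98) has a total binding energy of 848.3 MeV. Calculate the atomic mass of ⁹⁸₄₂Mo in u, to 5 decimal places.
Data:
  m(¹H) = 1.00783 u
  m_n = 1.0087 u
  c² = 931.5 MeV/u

97.90538 u

Mass defect = 848.3 MeV / (931.5 MeV/u) = 0.9106817 u
Constituent mass = 42(1.00783) + 56(1.0087) = 98.81606 u
Atomic mass = 98.81606 − 0.9106817 = 97.9053783 u ≈ 97.90538 u (to 5 decimal places)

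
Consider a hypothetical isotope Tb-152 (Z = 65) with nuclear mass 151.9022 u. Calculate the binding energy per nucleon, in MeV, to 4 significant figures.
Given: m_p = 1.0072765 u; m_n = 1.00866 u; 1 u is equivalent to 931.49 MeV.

8.115 MeV/nucleon

The nucleus contains 65 protons and 152 − 65 = 87 neutrons.
Mass of separated nucleons = 65(1.0072765) + 87(1.00866) = 65.4729725 + 87.75342 = 153.2263925 u
The mass defect is 153.2263925 − 151.9022 = 1.3241925 u.
Converting to energy: 1.3241925 u × 931.49 MeV/u = 1233.47 MeV
BE/A = 1233.47 MeV / 152 = 8.115 MeV/nucleon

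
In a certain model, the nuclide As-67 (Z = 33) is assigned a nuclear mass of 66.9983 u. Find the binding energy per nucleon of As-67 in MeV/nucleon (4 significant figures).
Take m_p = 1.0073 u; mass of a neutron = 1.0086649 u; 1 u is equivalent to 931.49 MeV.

7.469 MeV/nucleon

Total constituent mass: 33 × 1.0073 + 34 × 1.0086649 = 67.5355066 u
Δm = 67.5355066 − 66.9983 = 0.5372066 u
Converting to energy: 0.5372066 u × 931.49 MeV/u = 500.403 MeV
BE/A = 500.403 MeV / 67 = 7.469 MeV/nucleon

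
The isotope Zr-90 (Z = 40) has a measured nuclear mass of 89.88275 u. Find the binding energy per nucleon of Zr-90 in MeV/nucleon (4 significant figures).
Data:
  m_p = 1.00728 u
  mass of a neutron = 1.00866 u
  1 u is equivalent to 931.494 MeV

Z = 40, so N = A − Z = 90 − 40 = 50.
Mass of separated nucleons = 40(1.00728) + 50(1.00866) = 40.29120 + 50.43300 = 90.72420 u
The mass defect is 90.72420 − 89.88275 = 0.84145 u.
E_B = 0.84145 × 931.494 = 783.806 MeV
Per nucleon: 783.806 / 90 = 8.709 MeV

8.709 MeV/nucleon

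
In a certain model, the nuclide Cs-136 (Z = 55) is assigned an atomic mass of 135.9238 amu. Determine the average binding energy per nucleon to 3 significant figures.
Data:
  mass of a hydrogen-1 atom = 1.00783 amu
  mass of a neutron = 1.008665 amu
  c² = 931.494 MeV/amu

8.28 MeV/nucleon

Mass of separated nucleons = 55(1.00783) + 81(1.008665) = 55.43065 + 81.701865 = 137.132515 amu
Mass defect Δm = 137.132515 − 135.9238 = 1.208715 amu
E_B = 1.208715 × 931.494 = 1125.91 MeV
Per nucleon: 1125.91 / 136 = 8.279 MeV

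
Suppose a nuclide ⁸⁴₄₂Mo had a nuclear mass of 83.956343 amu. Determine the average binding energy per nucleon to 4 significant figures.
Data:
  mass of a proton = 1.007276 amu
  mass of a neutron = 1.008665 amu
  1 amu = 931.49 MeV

7.909 MeV/nucleon

Z = 42, so N = A − Z = 84 − 42 = 42.
Total constituent mass: 42 × 1.007276 + 42 × 1.008665 = 84.669522 amu
Δm = 84.669522 − 83.956343 = 0.713179 amu
Converting to energy: 0.713179 amu × 931.49 MeV/amu = 664.319 MeV
BE/A = 664.319 MeV / 84 = 7.909 MeV/nucleon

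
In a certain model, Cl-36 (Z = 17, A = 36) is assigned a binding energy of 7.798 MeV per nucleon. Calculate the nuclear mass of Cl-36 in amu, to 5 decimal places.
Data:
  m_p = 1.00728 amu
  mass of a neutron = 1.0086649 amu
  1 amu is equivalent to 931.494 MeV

Total binding energy = 36 × 7.798 = 280.728 MeV
Mass defect = 280.728 MeV / (931.494 MeV/amu) = 0.3013739 amu
Constituent mass = 17(1.00728) + 19(1.0086649) = 36.2883931 amu
Nuclear mass = 36.2883931 − 0.3013739 = 35.9870192 amu ≈ 35.98702 amu (to 5 decimal places)

35.98702 amu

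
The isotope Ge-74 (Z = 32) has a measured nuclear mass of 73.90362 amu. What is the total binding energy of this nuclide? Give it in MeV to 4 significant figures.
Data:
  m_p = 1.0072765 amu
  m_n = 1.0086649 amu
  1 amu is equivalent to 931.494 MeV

Total constituent mass: 32 × 1.0072765 + 42 × 1.0086649 = 74.5967738 amu
Δm = 74.5967738 − 73.90362 = 0.6931538 amu
Binding energy = Δm·c² = 0.6931538 × 931.494 MeV/amu = 645.669 MeV

645.7 MeV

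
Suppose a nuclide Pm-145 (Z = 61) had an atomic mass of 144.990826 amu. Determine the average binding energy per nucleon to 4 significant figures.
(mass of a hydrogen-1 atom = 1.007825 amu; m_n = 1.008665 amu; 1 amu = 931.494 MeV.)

7.801 MeV/nucleon

Total constituent mass: 61 × 1.007825 + 84 × 1.008665 = 146.205185 amu
Δm = 146.205185 − 144.990826 = 1.214359 amu
E_B = 1.214359 × 931.494 = 1131.17 MeV
Dividing by A = 145 gives 7.801 MeV per nucleon.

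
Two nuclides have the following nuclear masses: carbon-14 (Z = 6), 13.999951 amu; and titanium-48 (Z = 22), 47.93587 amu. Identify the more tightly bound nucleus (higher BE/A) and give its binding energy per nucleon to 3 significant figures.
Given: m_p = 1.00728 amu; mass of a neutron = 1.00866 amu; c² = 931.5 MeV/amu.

titanium-48; 8.72 MeV/nucleon

carbon-14: Σm = 6(1.00728) + 8(1.00866) = 14.11296 amu; Δm = 0.113009 amu; E_B = 105.27 MeV; E_B/A = 7.519 MeV
titanium-48: Σm = 22(1.00728) + 26(1.00866) = 48.38532 amu; Δm = 0.44945 amu; E_B = 418.66 MeV; E_B/A = 8.722 MeV
titanium-48 has the higher binding energy per nucleon, so it is the more tightly bound nucleus.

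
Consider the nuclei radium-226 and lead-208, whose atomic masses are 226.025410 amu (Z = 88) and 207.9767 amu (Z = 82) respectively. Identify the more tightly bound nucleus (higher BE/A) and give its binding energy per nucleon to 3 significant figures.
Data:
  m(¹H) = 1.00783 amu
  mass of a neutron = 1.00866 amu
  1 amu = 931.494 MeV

lead-208; 7.87 MeV/nucleon

radium-226: Σm = 88(1.00783) + 138(1.00866) = 227.88412 amu; Δm = 1.858710 amu; E_B = 1731.4 MeV; E_B/A = 7.661 MeV
lead-208: Σm = 82(1.00783) + 126(1.00866) = 209.73322 amu; Δm = 1.75652 amu; E_B = 1636.2 MeV; E_B/A = 7.866 MeV
lead-208 has the higher binding energy per nucleon, so it is the more tightly bound nucleus.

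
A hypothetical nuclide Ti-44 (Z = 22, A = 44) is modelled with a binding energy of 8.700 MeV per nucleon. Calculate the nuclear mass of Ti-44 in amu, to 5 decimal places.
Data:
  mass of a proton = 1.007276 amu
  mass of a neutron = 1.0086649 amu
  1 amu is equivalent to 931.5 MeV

Total binding energy = 44 × 8.700 = 382.800 MeV
Mass defect = 382.800 MeV / (931.5 MeV/amu) = 0.4109501 amu
Constituent mass = 22(1.007276) + 22(1.0086649) = 44.3506998 amu
Nuclear mass = 44.3506998 − 0.4109501 = 43.9397497 amu ≈ 43.93975 amu (to 5 decimal places)

43.93975 amu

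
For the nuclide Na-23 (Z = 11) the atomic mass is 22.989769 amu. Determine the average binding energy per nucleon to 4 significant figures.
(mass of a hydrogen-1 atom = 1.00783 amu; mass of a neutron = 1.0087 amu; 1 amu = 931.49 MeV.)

The nucleus contains 11 protons and 23 − 11 = 12 neutrons.
Mass of separated nucleons = 11(1.00783) + 12(1.0087) = 11.08613 + 12.1044 = 23.19053 amu
Mass defect Δm = 23.19053 − 22.989769 = 0.200761 amu
Binding energy = Δm·c² = 0.200761 × 931.49 MeV/amu = 187.007 MeV
BE/A = 187.007 MeV / 23 = 8.131 MeV/nucleon

8.131 MeV/nucleon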